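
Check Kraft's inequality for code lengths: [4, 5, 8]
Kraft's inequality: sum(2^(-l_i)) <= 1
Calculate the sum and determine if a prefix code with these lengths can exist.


Sum = 2^(-4) + 2^(-5) + 2^(-8)
    = 0.0625 + 0.03125 + 0.00390625
    = 25/256 = 0.09765625
Since 0.09765625 <= 1, Kraft's inequality IS satisfied.
A prefix code with these lengths CAN exist.

Kraft sum = 0.09765625. Satisfied.


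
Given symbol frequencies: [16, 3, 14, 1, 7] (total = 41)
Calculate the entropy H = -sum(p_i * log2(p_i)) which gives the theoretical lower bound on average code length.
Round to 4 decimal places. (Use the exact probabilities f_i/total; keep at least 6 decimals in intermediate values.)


Per-symbol terms -p_i * log2(p_i) with p_i = f_i/41:
  p = 16/41 = 0.390244: log2(p) = -1.357552, -p*log2(p) = 0.529776
  p = 3/41 = 0.073171: log2(p) = -3.772590, -p*log2(p) = 0.276043
  p = 14/41 = 0.341463: log2(p) = -1.550197, -p*log2(p) = 0.529336
  p = 1/41 = 0.024390: log2(p) = -5.357552, -p*log2(p) = 0.130672
  p = 7/41 = 0.170732: log2(p) = -2.550197, -p*log2(p) = 0.435400
H = 0.529776 + 0.276043 + 0.529336 + 0.130672 + 0.435400 = 1.901227

H = 1.9012 bits/symbol


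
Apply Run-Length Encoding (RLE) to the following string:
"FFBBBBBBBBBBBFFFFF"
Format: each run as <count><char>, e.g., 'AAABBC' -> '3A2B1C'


Scanning runs left to right:
  i=0: run of 'F' x 2 -> '2F'
  i=2: run of 'B' x 11 -> '11B'
  i=13: run of 'F' x 5 -> '5F'

RLE = 2F11B5F


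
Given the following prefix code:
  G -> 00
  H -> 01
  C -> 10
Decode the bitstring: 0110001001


Decoding step by step:
Bits 01 -> H
Bits 10 -> C
Bits 00 -> G
Bits 10 -> C
Bits 01 -> H


Decoded message: HCGCH


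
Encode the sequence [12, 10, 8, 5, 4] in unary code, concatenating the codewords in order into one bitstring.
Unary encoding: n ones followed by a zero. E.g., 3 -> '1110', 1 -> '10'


Encode each number as n ones followed by a terminating 0:
  12 -> 1111111111110 (13 bits)
  10 -> 11111111110 (11 bits)
  8 -> 111111110 (9 bits)
  5 -> 111110 (6 bits)
  4 -> 11110 (5 bits)
Total length = 13 + 11 + 9 + 6 + 5 = 44 bits.

Unary([12, 10, 8, 5, 4]) = 11111111111101111111111011111111011111011110 (44 bits)


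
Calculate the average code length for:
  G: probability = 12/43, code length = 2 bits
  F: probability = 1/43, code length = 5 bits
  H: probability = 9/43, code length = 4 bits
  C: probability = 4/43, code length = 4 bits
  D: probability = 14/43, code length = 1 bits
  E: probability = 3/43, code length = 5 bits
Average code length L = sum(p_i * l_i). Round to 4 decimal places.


Weighted contributions p_i * l_i:
  G: (12/43) * 2 = 24/43
  F: (1/43) * 5 = 5/43
  H: (9/43) * 4 = 36/43
  C: (4/43) * 4 = 16/43
  D: (14/43) * 1 = 14/43
  E: (3/43) * 5 = 15/43
Sum = (24 + 5 + 36 + 16 + 14 + 15)/43 = 110/43

L = 110/43 = 2.5581 bits/symbol


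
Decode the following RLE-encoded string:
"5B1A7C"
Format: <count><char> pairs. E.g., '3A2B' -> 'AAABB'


Expanding each <count><char> pair:
  5B -> 'BBBBB'
  1A -> 'A'
  7C -> 'CCCCCCC'

Decoded = BBBBBACCCCCCC


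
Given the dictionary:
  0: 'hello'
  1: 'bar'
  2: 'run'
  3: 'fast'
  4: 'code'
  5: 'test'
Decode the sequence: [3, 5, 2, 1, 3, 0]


Look up each index in the dictionary:
  3 -> 'fast'
  5 -> 'test'
  2 -> 'run'
  1 -> 'bar'
  3 -> 'fast'
  0 -> 'hello'

Decoded: "fast test run bar fast hello"


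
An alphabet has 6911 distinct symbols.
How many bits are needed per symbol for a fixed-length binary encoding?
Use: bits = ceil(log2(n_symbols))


log2(6911) = 12.7547
Bracket: 2^12 = 4096 < 6911 <= 2^13 = 8192
So ceil(log2(6911)) = 13

bits = ceil(log2(6911)) = ceil(12.7547) = 13 bits


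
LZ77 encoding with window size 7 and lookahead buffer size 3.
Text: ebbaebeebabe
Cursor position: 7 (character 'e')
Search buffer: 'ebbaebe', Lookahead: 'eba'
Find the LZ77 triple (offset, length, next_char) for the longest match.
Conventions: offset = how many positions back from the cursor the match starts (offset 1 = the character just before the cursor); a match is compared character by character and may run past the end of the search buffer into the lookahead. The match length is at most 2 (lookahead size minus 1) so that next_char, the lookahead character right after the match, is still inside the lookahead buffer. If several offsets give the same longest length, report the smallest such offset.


Try each offset into the search buffer:
  offset=1 (pos 6, char 'e'): match length 1
  offset=2 (pos 5, char 'b'): match length 0
  offset=3 (pos 4, char 'e'): match length 2
  offset=4 (pos 3, char 'a'): match length 0
  offset=5 (pos 2, char 'b'): match length 0
  offset=6 (pos 1, char 'b'): match length 0
  offset=7 (pos 0, char 'e'): match length 2
Longest match has length 2, found at offsets 3, 7; take the smallest, offset 3.
next_char = character at position 7 + 2 = 9 -> 'a'

Best match: offset=3, length=2 (matching 'eb' starting at position 4)
LZ77 triple: (3, 2, 'a')


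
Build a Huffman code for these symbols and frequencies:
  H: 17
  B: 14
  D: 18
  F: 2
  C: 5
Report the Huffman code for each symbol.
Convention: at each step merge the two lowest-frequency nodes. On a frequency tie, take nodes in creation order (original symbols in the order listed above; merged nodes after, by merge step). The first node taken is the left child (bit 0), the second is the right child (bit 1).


Huffman tree construction:
Step 1: Merge F(2) + C(5) = 7
Step 2: Merge (F+C)(7) + B(14) = 21
Step 3: Merge H(17) + D(18) = 35
Step 4: Merge ((F+C)+B)(21) + (H+D)(35) = 56
Read each symbol's code off the tree from the root (left child = 0, right child = 1).

Codes:
  H: 10 (length 2)
  B: 01 (length 2)
  D: 11 (length 2)
  F: 000 (length 3)
  C: 001 (length 3)
Average code length: 119/56 = 2.1250 bits/symbol


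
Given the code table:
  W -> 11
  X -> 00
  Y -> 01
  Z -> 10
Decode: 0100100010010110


Decoding:
01 -> Y
00 -> X
10 -> Z
00 -> X
10 -> Z
01 -> Y
01 -> Y
10 -> Z


Result: YXZXZYYZ


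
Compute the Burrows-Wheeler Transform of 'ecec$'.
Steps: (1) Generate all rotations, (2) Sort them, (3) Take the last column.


Rotations (sorted):
  0: $ecec -> last char: c
  1: c$ece -> last char: e
  2: cec$e -> last char: e
  3: ec$ec -> last char: c
  4: ecec$ -> last char: $


BWT = ceec$


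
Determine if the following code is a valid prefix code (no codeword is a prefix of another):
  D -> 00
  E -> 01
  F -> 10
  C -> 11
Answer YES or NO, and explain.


Checking each pair (does one codeword prefix another?):
  D='00' vs E='01': no prefix
  D='00' vs F='10': no prefix
  D='00' vs C='11': no prefix
  E='01' vs D='00': no prefix
  E='01' vs F='10': no prefix
  E='01' vs C='11': no prefix
  F='10' vs D='00': no prefix
  F='10' vs E='01': no prefix
  F='10' vs C='11': no prefix
  C='11' vs D='00': no prefix
  C='11' vs E='01': no prefix
  C='11' vs F='10': no prefix
No violation found over all pairs.

YES -- this is a valid prefix code. No codeword is a prefix of any other codeword.


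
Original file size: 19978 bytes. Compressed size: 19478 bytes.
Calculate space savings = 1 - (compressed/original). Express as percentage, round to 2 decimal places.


ratio = compressed/original = 19478/19978 = 0.974972
savings = 1 - ratio = 1 - 0.974972 = 0.025028
as a percentage: 0.025028 * 100 = 2.5%

Space savings = 1 - 19478/19978 = 2.5%


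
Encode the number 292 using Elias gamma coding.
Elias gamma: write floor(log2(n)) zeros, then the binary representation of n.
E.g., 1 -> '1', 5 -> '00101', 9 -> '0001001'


num_bits = floor(log2(292)) + 1 = 9
leading_zeros = num_bits - 1 = 8
binary(292) = 100100100

Elias gamma(292) = '00000000' + '100100100' = 00000000100100100 (17 bits)


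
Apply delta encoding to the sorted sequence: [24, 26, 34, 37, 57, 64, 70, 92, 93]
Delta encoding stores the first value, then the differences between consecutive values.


First value: 24
Deltas:
  26 - 24 = 2
  34 - 26 = 8
  37 - 34 = 3
  57 - 37 = 20
  64 - 57 = 7
  70 - 64 = 6
  92 - 70 = 22
  93 - 92 = 1


Delta encoded: [24, 2, 8, 3, 20, 7, 6, 22, 1]


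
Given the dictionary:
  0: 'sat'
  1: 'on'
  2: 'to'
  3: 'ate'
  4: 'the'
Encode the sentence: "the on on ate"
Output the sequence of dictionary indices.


Look up each word in the dictionary:
  'the' -> 4
  'on' -> 1
  'on' -> 1
  'ate' -> 3

Encoded: [4, 1, 1, 3]


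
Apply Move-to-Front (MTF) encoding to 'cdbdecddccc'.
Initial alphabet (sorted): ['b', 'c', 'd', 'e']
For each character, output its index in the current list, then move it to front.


MTF encoding:
'c': index 1 in ['b', 'c', 'd', 'e'] -> ['c', 'b', 'd', 'e']
'd': index 2 in ['c', 'b', 'd', 'e'] -> ['d', 'c', 'b', 'e']
'b': index 2 in ['d', 'c', 'b', 'e'] -> ['b', 'd', 'c', 'e']
'd': index 1 in ['b', 'd', 'c', 'e'] -> ['d', 'b', 'c', 'e']
'e': index 3 in ['d', 'b', 'c', 'e'] -> ['e', 'd', 'b', 'c']
'c': index 3 in ['e', 'd', 'b', 'c'] -> ['c', 'e', 'd', 'b']
'd': index 2 in ['c', 'e', 'd', 'b'] -> ['d', 'c', 'e', 'b']
'd': index 0 in ['d', 'c', 'e', 'b'] -> ['d', 'c', 'e', 'b']
'c': index 1 in ['d', 'c', 'e', 'b'] -> ['c', 'd', 'e', 'b']
'c': index 0 in ['c', 'd', 'e', 'b'] -> ['c', 'd', 'e', 'b']
'c': index 0 in ['c', 'd', 'e', 'b'] -> ['c', 'd', 'e', 'b']


Output: [1, 2, 2, 1, 3, 3, 2, 0, 1, 0, 0]


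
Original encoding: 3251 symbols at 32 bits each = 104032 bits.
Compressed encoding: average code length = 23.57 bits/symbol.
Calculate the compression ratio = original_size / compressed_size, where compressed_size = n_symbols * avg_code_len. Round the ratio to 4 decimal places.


original_size = n_symbols * orig_bits = 3251 * 32 = 104032 bits
compressed_size = n_symbols * avg_code_len = 3251 * 23.57 = 76626.07 bits
ratio = original_size / compressed_size = 104032 / 76626.07 = 1.3577

Compression ratio = 1.3577


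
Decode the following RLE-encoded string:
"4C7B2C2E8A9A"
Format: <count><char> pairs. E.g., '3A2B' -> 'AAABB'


Expanding each <count><char> pair:
  4C -> 'CCCC'
  7B -> 'BBBBBBB'
  2C -> 'CC'
  2E -> 'EE'
  8A -> 'AAAAAAAA'
  9A -> 'AAAAAAAAA'

Decoded = CCCCBBBBBBBCCEEAAAAAAAAAAAAAAAAA


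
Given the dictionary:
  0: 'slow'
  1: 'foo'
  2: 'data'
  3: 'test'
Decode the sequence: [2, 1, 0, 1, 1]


Look up each index in the dictionary:
  2 -> 'data'
  1 -> 'foo'
  0 -> 'slow'
  1 -> 'foo'
  1 -> 'foo'

Decoded: "data foo slow foo foo"


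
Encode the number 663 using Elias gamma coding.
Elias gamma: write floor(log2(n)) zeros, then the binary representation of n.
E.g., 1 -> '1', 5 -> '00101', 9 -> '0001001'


num_bits = floor(log2(663)) + 1 = 10
leading_zeros = num_bits - 1 = 9
binary(663) = 1010010111

Elias gamma(663) = '000000000' + '1010010111' = 0000000001010010111 (19 bits)


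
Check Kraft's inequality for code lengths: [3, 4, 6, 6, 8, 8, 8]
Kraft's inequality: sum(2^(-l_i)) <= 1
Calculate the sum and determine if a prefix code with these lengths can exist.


Sum = 2^(-3) + 2^(-4) + 2^(-6) + 2^(-6) + 2^(-8) + 2^(-8) + 2^(-8)
    = 0.125 + 0.0625 + 0.015625 + 0.015625 + 0.00390625 + 0.00390625 + 0.00390625
    = 59/256 = 0.23046875
Since 0.23046875 <= 1, Kraft's inequality IS satisfied.
A prefix code with these lengths CAN exist.

Kraft sum = 0.23046875. Satisfied.


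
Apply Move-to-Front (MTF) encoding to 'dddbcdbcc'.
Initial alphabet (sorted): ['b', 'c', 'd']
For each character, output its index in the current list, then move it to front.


MTF encoding:
'd': index 2 in ['b', 'c', 'd'] -> ['d', 'b', 'c']
'd': index 0 in ['d', 'b', 'c'] -> ['d', 'b', 'c']
'd': index 0 in ['d', 'b', 'c'] -> ['d', 'b', 'c']
'b': index 1 in ['d', 'b', 'c'] -> ['b', 'd', 'c']
'c': index 2 in ['b', 'd', 'c'] -> ['c', 'b', 'd']
'd': index 2 in ['c', 'b', 'd'] -> ['d', 'c', 'b']
'b': index 2 in ['d', 'c', 'b'] -> ['b', 'd', 'c']
'c': index 2 in ['b', 'd', 'c'] -> ['c', 'b', 'd']
'c': index 0 in ['c', 'b', 'd'] -> ['c', 'b', 'd']


Output: [2, 0, 0, 1, 2, 2, 2, 2, 0]


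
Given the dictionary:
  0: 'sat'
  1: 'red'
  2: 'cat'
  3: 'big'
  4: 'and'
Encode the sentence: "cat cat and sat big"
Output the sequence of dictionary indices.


Look up each word in the dictionary:
  'cat' -> 2
  'cat' -> 2
  'and' -> 4
  'sat' -> 0
  'big' -> 3

Encoded: [2, 2, 4, 0, 3]


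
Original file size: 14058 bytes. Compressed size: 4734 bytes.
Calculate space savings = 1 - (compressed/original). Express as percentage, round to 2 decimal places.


ratio = compressed/original = 4734/14058 = 0.336748
savings = 1 - ratio = 1 - 0.336748 = 0.663252
as a percentage: 0.663252 * 100 = 66.33%

Space savings = 1 - 4734/14058 = 66.33%


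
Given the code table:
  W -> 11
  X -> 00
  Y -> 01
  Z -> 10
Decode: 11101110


Decoding:
11 -> W
10 -> Z
11 -> W
10 -> Z


Result: WZWZ


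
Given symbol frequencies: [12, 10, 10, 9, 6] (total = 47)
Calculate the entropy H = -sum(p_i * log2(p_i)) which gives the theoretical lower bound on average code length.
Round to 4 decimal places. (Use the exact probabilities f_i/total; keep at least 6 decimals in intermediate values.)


Per-symbol terms -p_i * log2(p_i) with p_i = f_i/47:
  p = 12/47 = 0.255319: log2(p) = -1.969626, -p*log2(p) = 0.502883
  p = 10/47 = 0.212766: log2(p) = -2.232661, -p*log2(p) = 0.475034
  p = 10/47 = 0.212766: log2(p) = -2.232661, -p*log2(p) = 0.475034
  p = 9/47 = 0.191489: log2(p) = -2.384664, -p*log2(p) = 0.456638
  p = 6/47 = 0.127660: log2(p) = -2.969626, -p*log2(p) = 0.379101
H = 0.502883 + 0.475034 + 0.475034 + 0.456638 + 0.379101 = 2.288690

H = 2.2887 bits/symbol


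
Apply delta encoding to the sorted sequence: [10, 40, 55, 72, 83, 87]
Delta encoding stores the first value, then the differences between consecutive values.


First value: 10
Deltas:
  40 - 10 = 30
  55 - 40 = 15
  72 - 55 = 17
  83 - 72 = 11
  87 - 83 = 4


Delta encoded: [10, 30, 15, 17, 11, 4]


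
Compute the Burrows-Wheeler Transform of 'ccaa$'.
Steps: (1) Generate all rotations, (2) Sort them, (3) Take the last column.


Rotations (sorted):
  0: $ccaa -> last char: a
  1: a$cca -> last char: a
  2: aa$cc -> last char: c
  3: caa$c -> last char: c
  4: ccaa$ -> last char: $


BWT = aacc$


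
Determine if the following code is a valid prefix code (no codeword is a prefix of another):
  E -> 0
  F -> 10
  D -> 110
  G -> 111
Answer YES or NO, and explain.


Checking each pair (does one codeword prefix another?):
  E='0' vs F='10': no prefix
  E='0' vs D='110': no prefix
  E='0' vs G='111': no prefix
  F='10' vs E='0': no prefix
  F='10' vs D='110': no prefix
  F='10' vs G='111': no prefix
  D='110' vs E='0': no prefix
  D='110' vs F='10': no prefix
  D='110' vs G='111': no prefix
  G='111' vs E='0': no prefix
  G='111' vs F='10': no prefix
  G='111' vs D='110': no prefix
No violation found over all pairs.

YES -- this is a valid prefix code. No codeword is a prefix of any other codeword.


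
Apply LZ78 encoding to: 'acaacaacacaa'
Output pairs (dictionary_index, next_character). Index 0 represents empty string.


LZ78 encoding steps:
Dictionary: {0: ''}
Step 1: w='' (idx 0), next='a' -> output (0, 'a'), add 'a' as idx 1
Step 2: w='' (idx 0), next='c' -> output (0, 'c'), add 'c' as idx 2
Step 3: w='a' (idx 1), next='a' -> output (1, 'a'), add 'aa' as idx 3
Step 4: w='c' (idx 2), next='a' -> output (2, 'a'), add 'ca' as idx 4
Step 5: w='a' (idx 1), next='c' -> output (1, 'c'), add 'ac' as idx 5
Step 6: w='ac' (idx 5), next='a' -> output (5, 'a'), add 'aca' as idx 6
Step 7: w='a' (idx 1), end of input -> output (1, '')


Encoded: [(0, 'a'), (0, 'c'), (1, 'a'), (2, 'a'), (1, 'c'), (5, 'a'), (1, '')]


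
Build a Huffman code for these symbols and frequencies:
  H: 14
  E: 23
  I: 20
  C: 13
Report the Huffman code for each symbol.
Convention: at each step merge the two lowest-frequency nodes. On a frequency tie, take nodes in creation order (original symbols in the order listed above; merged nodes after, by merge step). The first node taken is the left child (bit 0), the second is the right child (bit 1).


Huffman tree construction:
Step 1: Merge C(13) + H(14) = 27
Step 2: Merge I(20) + E(23) = 43
Step 3: Merge (C+H)(27) + (I+E)(43) = 70
Read each symbol's code off the tree from the root (left child = 0, right child = 1).

Codes:
  H: 01 (length 2)
  E: 11 (length 2)
  I: 10 (length 2)
  C: 00 (length 2)
Average code length: 140/70 = 2.0000 bits/symbol


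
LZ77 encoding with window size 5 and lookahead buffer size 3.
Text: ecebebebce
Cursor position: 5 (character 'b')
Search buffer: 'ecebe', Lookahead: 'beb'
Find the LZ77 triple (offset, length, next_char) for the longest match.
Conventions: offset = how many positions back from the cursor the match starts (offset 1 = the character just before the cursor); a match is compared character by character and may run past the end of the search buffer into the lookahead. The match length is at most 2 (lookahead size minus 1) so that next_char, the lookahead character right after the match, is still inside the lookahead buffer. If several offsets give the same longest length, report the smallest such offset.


Try each offset into the search buffer:
  offset=1 (pos 4, char 'e'): match length 0
  offset=2 (pos 3, char 'b'): match length 2
  offset=3 (pos 2, char 'e'): match length 0
  offset=4 (pos 1, char 'c'): match length 0
  offset=5 (pos 0, char 'e'): match length 0
Longest match has length 2 at offset 2.
next_char = character at position 5 + 2 = 7 -> 'b'

Best match: offset=2, length=2 (matching 'be' starting at position 3)
LZ77 triple: (2, 2, 'b')


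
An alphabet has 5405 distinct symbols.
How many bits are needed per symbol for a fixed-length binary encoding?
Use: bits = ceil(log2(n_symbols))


log2(5405) = 12.4001
Bracket: 2^12 = 4096 < 5405 <= 2^13 = 8192
So ceil(log2(5405)) = 13

bits = ceil(log2(5405)) = ceil(12.4001) = 13 bits


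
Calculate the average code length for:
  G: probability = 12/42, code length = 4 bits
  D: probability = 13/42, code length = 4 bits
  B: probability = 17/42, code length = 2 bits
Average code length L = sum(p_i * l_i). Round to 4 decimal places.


Weighted contributions p_i * l_i:
  G: (12/42) * 4 = 48/42
  D: (13/42) * 4 = 52/42
  B: (17/42) * 2 = 34/42
Sum = (48 + 52 + 34)/42 = 134/42

L = 134/42 = 3.1905 bits/symbol


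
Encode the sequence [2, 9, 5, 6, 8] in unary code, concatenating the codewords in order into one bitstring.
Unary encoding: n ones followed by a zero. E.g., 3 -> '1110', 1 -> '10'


Encode each number as n ones followed by a terminating 0:
  2 -> 110 (3 bits)
  9 -> 1111111110 (10 bits)
  5 -> 111110 (6 bits)
  6 -> 1111110 (7 bits)
  8 -> 111111110 (9 bits)
Total length = 3 + 10 + 6 + 7 + 9 = 35 bits.

Unary([2, 9, 5, 6, 8]) = 11011111111101111101111110111111110 (35 bits)


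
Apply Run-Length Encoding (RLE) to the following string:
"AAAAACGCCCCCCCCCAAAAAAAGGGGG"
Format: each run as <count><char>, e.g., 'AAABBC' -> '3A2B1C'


Scanning runs left to right:
  i=0: run of 'A' x 5 -> '5A'
  i=5: run of 'C' x 1 -> '1C'
  i=6: run of 'G' x 1 -> '1G'
  i=7: run of 'C' x 9 -> '9C'
  i=16: run of 'A' x 7 -> '7A'
  i=23: run of 'G' x 5 -> '5G'

RLE = 5A1C1G9C7A5G


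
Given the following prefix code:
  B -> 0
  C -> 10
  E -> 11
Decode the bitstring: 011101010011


Decoding step by step:
Bits 0 -> B
Bits 11 -> E
Bits 10 -> C
Bits 10 -> C
Bits 10 -> C
Bits 0 -> B
Bits 11 -> E


Decoded message: BECCCBE


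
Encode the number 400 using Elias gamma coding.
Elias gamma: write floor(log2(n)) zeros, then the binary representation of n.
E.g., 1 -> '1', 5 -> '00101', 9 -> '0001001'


num_bits = floor(log2(400)) + 1 = 9
leading_zeros = num_bits - 1 = 8
binary(400) = 110010000

Elias gamma(400) = '00000000' + '110010000' = 00000000110010000 (17 bits)


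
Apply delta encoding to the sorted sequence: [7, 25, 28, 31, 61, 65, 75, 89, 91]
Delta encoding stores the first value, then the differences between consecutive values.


First value: 7
Deltas:
  25 - 7 = 18
  28 - 25 = 3
  31 - 28 = 3
  61 - 31 = 30
  65 - 61 = 4
  75 - 65 = 10
  89 - 75 = 14
  91 - 89 = 2


Delta encoded: [7, 18, 3, 3, 30, 4, 10, 14, 2]


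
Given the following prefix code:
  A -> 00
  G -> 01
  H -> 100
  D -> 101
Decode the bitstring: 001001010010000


Decoding step by step:
Bits 00 -> A
Bits 100 -> H
Bits 101 -> D
Bits 00 -> A
Bits 100 -> H
Bits 00 -> A


Decoded message: AHDAHA


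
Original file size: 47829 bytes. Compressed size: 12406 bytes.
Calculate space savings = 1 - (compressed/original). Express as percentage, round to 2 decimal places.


ratio = compressed/original = 12406/47829 = 0.259382
savings = 1 - ratio = 1 - 0.259382 = 0.740618
as a percentage: 0.740618 * 100 = 74.06%

Space savings = 1 - 12406/47829 = 74.06%


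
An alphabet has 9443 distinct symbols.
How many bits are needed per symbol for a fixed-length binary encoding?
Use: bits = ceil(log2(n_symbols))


log2(9443) = 13.205
Bracket: 2^13 = 8192 < 9443 <= 2^14 = 16384
So ceil(log2(9443)) = 14

bits = ceil(log2(9443)) = ceil(13.205) = 14 bits


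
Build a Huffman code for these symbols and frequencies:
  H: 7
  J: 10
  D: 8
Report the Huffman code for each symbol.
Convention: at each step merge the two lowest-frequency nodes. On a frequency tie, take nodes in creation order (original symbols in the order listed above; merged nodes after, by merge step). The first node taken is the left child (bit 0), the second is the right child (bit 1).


Huffman tree construction:
Step 1: Merge H(7) + D(8) = 15
Step 2: Merge J(10) + (H+D)(15) = 25
Read each symbol's code off the tree from the root (left child = 0, right child = 1).

Codes:
  H: 10 (length 2)
  J: 0 (length 1)
  D: 11 (length 2)
Average code length: 40/25 = 1.6000 bits/symbol


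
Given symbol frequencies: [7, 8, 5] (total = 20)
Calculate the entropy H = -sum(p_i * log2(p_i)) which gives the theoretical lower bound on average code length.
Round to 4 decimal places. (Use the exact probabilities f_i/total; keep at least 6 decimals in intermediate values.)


Per-symbol terms -p_i * log2(p_i) with p_i = f_i/20:
  p = 7/20 = 0.350000: log2(p) = -1.514573, -p*log2(p) = 0.530101
  p = 8/20 = 0.400000: log2(p) = -1.321928, -p*log2(p) = 0.528771
  p = 5/20 = 0.250000: log2(p) = -2.000000, -p*log2(p) = 0.500000
H = 0.530101 + 0.528771 + 0.500000 = 1.558872

H = 1.5589 bits/symbol


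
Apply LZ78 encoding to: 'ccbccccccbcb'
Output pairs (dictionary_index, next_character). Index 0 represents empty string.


LZ78 encoding steps:
Dictionary: {0: ''}
Step 1: w='' (idx 0), next='c' -> output (0, 'c'), add 'c' as idx 1
Step 2: w='c' (idx 1), next='b' -> output (1, 'b'), add 'cb' as idx 2
Step 3: w='c' (idx 1), next='c' -> output (1, 'c'), add 'cc' as idx 3
Step 4: w='cc' (idx 3), next='c' -> output (3, 'c'), add 'ccc' as idx 4
Step 5: w='cb' (idx 2), next='c' -> output (2, 'c'), add 'cbc' as idx 5
Step 6: w='' (idx 0), next='b' -> output (0, 'b'), add 'b' as idx 6


Encoded: [(0, 'c'), (1, 'b'), (1, 'c'), (3, 'c'), (2, 'c'), (0, 'b')]


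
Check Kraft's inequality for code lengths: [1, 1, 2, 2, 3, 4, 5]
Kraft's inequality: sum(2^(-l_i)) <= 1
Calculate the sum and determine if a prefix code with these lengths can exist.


Sum = 2^(-1) + 2^(-1) + 2^(-2) + 2^(-2) + 2^(-3) + 2^(-4) + 2^(-5)
    = 0.5 + 0.5 + 0.25 + 0.25 + 0.125 + 0.0625 + 0.03125
    = 55/32 = 1.71875
Since 1.71875 > 1, Kraft's inequality is NOT satisfied.
A prefix code with these lengths CANNOT exist.

Kraft sum = 1.71875. Not satisfied.


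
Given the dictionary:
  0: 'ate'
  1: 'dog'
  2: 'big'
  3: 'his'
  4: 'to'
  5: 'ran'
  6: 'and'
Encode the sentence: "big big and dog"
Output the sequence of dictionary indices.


Look up each word in the dictionary:
  'big' -> 2
  'big' -> 2
  'and' -> 6
  'dog' -> 1

Encoded: [2, 2, 6, 1]


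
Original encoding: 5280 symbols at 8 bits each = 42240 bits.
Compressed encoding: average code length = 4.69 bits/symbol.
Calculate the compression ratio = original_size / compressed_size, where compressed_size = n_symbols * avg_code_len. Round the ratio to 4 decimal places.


original_size = n_symbols * orig_bits = 5280 * 8 = 42240 bits
compressed_size = n_symbols * avg_code_len = 5280 * 4.69 = 24763.2 bits
ratio = original_size / compressed_size = 42240 / 24763.2 = 1.7058

Compression ratio = 1.7058


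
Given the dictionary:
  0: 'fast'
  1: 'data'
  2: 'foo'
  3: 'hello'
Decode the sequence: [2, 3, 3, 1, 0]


Look up each index in the dictionary:
  2 -> 'foo'
  3 -> 'hello'
  3 -> 'hello'
  1 -> 'data'
  0 -> 'fast'

Decoded: "foo hello hello data fast"


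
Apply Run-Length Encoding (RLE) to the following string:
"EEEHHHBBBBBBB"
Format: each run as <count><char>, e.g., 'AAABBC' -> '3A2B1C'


Scanning runs left to right:
  i=0: run of 'E' x 3 -> '3E'
  i=3: run of 'H' x 3 -> '3H'
  i=6: run of 'B' x 7 -> '7B'

RLE = 3E3H7B


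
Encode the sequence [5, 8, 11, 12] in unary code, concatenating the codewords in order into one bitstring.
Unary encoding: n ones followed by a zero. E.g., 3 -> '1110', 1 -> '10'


Encode each number as n ones followed by a terminating 0:
  5 -> 111110 (6 bits)
  8 -> 111111110 (9 bits)
  11 -> 111111111110 (12 bits)
  12 -> 1111111111110 (13 bits)
Total length = 6 + 9 + 12 + 13 = 40 bits.

Unary([5, 8, 11, 12]) = 1111101111111101111111111101111111111110 (40 bits)


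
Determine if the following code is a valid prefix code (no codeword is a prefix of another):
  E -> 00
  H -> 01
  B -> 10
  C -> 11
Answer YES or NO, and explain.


Checking each pair (does one codeword prefix another?):
  E='00' vs H='01': no prefix
  E='00' vs B='10': no prefix
  E='00' vs C='11': no prefix
  H='01' vs E='00': no prefix
  H='01' vs B='10': no prefix
  H='01' vs C='11': no prefix
  B='10' vs E='00': no prefix
  B='10' vs H='01': no prefix
  B='10' vs C='11': no prefix
  C='11' vs E='00': no prefix
  C='11' vs H='01': no prefix
  C='11' vs B='10': no prefix
No violation found over all pairs.

YES -- this is a valid prefix code. No codeword is a prefix of any other codeword.


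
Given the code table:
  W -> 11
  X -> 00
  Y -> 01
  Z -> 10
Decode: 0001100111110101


Decoding:
00 -> X
01 -> Y
10 -> Z
01 -> Y
11 -> W
11 -> W
01 -> Y
01 -> Y


Result: XYZYWWYY


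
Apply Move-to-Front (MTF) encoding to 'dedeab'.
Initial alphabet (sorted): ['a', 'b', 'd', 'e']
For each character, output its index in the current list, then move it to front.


MTF encoding:
'd': index 2 in ['a', 'b', 'd', 'e'] -> ['d', 'a', 'b', 'e']
'e': index 3 in ['d', 'a', 'b', 'e'] -> ['e', 'd', 'a', 'b']
'd': index 1 in ['e', 'd', 'a', 'b'] -> ['d', 'e', 'a', 'b']
'e': index 1 in ['d', 'e', 'a', 'b'] -> ['e', 'd', 'a', 'b']
'a': index 2 in ['e', 'd', 'a', 'b'] -> ['a', 'e', 'd', 'b']
'b': index 3 in ['a', 'e', 'd', 'b'] -> ['b', 'a', 'e', 'd']


Output: [2, 3, 1, 1, 2, 3]


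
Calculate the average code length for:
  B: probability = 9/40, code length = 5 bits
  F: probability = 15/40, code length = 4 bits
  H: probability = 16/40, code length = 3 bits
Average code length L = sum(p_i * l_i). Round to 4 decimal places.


Weighted contributions p_i * l_i:
  B: (9/40) * 5 = 45/40
  F: (15/40) * 4 = 60/40
  H: (16/40) * 3 = 48/40
Sum = (45 + 60 + 48)/40 = 153/40

L = 153/40 = 3.8250 bits/symbol


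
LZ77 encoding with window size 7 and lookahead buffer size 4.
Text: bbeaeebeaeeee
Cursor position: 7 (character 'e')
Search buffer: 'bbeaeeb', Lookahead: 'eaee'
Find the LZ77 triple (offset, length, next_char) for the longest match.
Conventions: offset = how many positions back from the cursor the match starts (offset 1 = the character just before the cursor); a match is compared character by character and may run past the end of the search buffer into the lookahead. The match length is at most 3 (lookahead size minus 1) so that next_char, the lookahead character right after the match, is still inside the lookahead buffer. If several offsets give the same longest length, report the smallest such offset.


Try each offset into the search buffer:
  offset=1 (pos 6, char 'b'): match length 0
  offset=2 (pos 5, char 'e'): match length 1
  offset=3 (pos 4, char 'e'): match length 1
  offset=4 (pos 3, char 'a'): match length 0
  offset=5 (pos 2, char 'e'): match length 3
  offset=6 (pos 1, char 'b'): match length 0
  offset=7 (pos 0, char 'b'): match length 0
Longest match has length 3 at offset 5.
next_char = character at position 7 + 3 = 10 -> 'e'

Best match: offset=5, length=3 (matching 'eae' starting at position 2)
LZ77 triple: (5, 3, 'e')


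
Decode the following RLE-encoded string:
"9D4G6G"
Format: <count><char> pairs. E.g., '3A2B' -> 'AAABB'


Expanding each <count><char> pair:
  9D -> 'DDDDDDDDD'
  4G -> 'GGGG'
  6G -> 'GGGGGG'

Decoded = DDDDDDDDDGGGGGGGGGG


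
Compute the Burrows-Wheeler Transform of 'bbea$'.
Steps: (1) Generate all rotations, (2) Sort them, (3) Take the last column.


Rotations (sorted):
  0: $bbea -> last char: a
  1: a$bbe -> last char: e
  2: bbea$ -> last char: $
  3: bea$b -> last char: b
  4: ea$bb -> last char: b


BWT = ae$bb


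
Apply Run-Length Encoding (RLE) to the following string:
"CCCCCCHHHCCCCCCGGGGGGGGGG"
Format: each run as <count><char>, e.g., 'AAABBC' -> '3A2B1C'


Scanning runs left to right:
  i=0: run of 'C' x 6 -> '6C'
  i=6: run of 'H' x 3 -> '3H'
  i=9: run of 'C' x 6 -> '6C'
  i=15: run of 'G' x 10 -> '10G'

RLE = 6C3H6C10G


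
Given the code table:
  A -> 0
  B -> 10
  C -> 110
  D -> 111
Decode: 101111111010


Decoding:
10 -> B
111 -> D
111 -> D
10 -> B
10 -> B


Result: BDDBB


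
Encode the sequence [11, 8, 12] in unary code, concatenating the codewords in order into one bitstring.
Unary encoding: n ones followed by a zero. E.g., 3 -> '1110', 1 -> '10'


Encode each number as n ones followed by a terminating 0:
  11 -> 111111111110 (12 bits)
  8 -> 111111110 (9 bits)
  12 -> 1111111111110 (13 bits)
Total length = 12 + 9 + 13 = 34 bits.

Unary([11, 8, 12]) = 1111111111101111111101111111111110 (34 bits)


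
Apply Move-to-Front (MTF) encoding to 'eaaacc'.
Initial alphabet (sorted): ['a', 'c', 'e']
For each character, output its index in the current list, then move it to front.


MTF encoding:
'e': index 2 in ['a', 'c', 'e'] -> ['e', 'a', 'c']
'a': index 1 in ['e', 'a', 'c'] -> ['a', 'e', 'c']
'a': index 0 in ['a', 'e', 'c'] -> ['a', 'e', 'c']
'a': index 0 in ['a', 'e', 'c'] -> ['a', 'e', 'c']
'c': index 2 in ['a', 'e', 'c'] -> ['c', 'a', 'e']
'c': index 0 in ['c', 'a', 'e'] -> ['c', 'a', 'e']


Output: [2, 1, 0, 0, 2, 0]


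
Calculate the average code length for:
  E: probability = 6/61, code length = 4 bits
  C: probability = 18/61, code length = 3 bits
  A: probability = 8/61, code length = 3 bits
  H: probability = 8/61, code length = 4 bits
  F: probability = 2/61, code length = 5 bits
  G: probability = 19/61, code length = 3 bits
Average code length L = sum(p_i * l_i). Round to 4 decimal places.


Weighted contributions p_i * l_i:
  E: (6/61) * 4 = 24/61
  C: (18/61) * 3 = 54/61
  A: (8/61) * 3 = 24/61
  H: (8/61) * 4 = 32/61
  F: (2/61) * 5 = 10/61
  G: (19/61) * 3 = 57/61
Sum = (24 + 54 + 24 + 32 + 10 + 57)/61 = 201/61

L = 201/61 = 3.2951 bits/symbol


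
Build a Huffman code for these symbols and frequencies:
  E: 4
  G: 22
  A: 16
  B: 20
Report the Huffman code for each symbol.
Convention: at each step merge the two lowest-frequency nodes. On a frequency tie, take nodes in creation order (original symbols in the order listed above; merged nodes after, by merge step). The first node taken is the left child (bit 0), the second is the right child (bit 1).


Huffman tree construction:
Step 1: Merge E(4) + A(16) = 20
Step 2: Merge B(20) + (E+A)(20) = 40
Step 3: Merge G(22) + (B+(E+A))(40) = 62
Read each symbol's code off the tree from the root (left child = 0, right child = 1).

Codes:
  E: 110 (length 3)
  G: 0 (length 1)
  A: 111 (length 3)
  B: 10 (length 2)
Average code length: 122/62 = 1.9677 bits/symbol


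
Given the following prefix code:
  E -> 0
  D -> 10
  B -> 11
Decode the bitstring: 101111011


Decoding step by step:
Bits 10 -> D
Bits 11 -> B
Bits 11 -> B
Bits 0 -> E
Bits 11 -> B


Decoded message: DBBEB


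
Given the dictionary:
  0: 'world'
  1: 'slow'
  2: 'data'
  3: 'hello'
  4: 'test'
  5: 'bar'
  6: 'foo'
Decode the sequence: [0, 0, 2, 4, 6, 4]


Look up each index in the dictionary:
  0 -> 'world'
  0 -> 'world'
  2 -> 'data'
  4 -> 'test'
  6 -> 'foo'
  4 -> 'test'

Decoded: "world world data test foo test"


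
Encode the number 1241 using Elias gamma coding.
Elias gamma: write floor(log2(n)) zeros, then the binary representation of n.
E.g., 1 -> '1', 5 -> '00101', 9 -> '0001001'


num_bits = floor(log2(1241)) + 1 = 11
leading_zeros = num_bits - 1 = 10
binary(1241) = 10011011001

Elias gamma(1241) = '0000000000' + '10011011001' = 000000000010011011001 (21 bits)


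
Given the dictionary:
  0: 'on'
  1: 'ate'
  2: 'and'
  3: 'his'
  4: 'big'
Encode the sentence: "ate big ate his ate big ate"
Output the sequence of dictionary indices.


Look up each word in the dictionary:
  'ate' -> 1
  'big' -> 4
  'ate' -> 1
  'his' -> 3
  'ate' -> 1
  'big' -> 4
  'ate' -> 1

Encoded: [1, 4, 1, 3, 1, 4, 1]


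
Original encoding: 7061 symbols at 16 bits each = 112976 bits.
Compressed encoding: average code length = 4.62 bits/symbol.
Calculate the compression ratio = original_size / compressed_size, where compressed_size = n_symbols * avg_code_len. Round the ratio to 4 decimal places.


original_size = n_symbols * orig_bits = 7061 * 16 = 112976 bits
compressed_size = n_symbols * avg_code_len = 7061 * 4.62 = 32621.82 bits
ratio = original_size / compressed_size = 112976 / 32621.82 = 3.4632

Compression ratio = 3.4632


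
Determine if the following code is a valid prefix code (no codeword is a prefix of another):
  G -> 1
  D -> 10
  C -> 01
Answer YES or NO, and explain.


Checking each pair (does one codeword prefix another?):
  G='1' vs D='10': prefix -- VIOLATION

NO -- this is NOT a valid prefix code. G (1) is a prefix of D (10).


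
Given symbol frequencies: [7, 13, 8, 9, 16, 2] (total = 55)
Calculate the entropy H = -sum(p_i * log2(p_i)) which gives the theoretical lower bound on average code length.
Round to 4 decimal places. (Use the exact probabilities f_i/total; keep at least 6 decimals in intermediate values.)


Per-symbol terms -p_i * log2(p_i) with p_i = f_i/55:
  p = 7/55 = 0.127273: log2(p) = -2.974005, -p*log2(p) = 0.378510
  p = 13/55 = 0.236364: log2(p) = -2.080920, -p*log2(p) = 0.491854
  p = 8/55 = 0.145455: log2(p) = -2.781360, -p*log2(p) = 0.404561
  p = 9/55 = 0.163636: log2(p) = -2.611435, -p*log2(p) = 0.427326
  p = 16/55 = 0.290909: log2(p) = -1.781360, -p*log2(p) = 0.518214
  p = 2/55 = 0.036364: log2(p) = -4.781360, -p*log2(p) = 0.173868
H = 0.378510 + 0.491854 + 0.404561 + 0.427326 + 0.518214 + 0.173868 = 2.394333

H = 2.3943 bits/symbol


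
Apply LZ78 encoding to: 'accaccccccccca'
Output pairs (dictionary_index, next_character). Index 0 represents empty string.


LZ78 encoding steps:
Dictionary: {0: ''}
Step 1: w='' (idx 0), next='a' -> output (0, 'a'), add 'a' as idx 1
Step 2: w='' (idx 0), next='c' -> output (0, 'c'), add 'c' as idx 2
Step 3: w='c' (idx 2), next='a' -> output (2, 'a'), add 'ca' as idx 3
Step 4: w='c' (idx 2), next='c' -> output (2, 'c'), add 'cc' as idx 4
Step 5: w='cc' (idx 4), next='c' -> output (4, 'c'), add 'ccc' as idx 5
Step 6: w='ccc' (idx 5), next='c' -> output (5, 'c'), add 'cccc' as idx 6
Step 7: w='a' (idx 1), end of input -> output (1, '')


Encoded: [(0, 'a'), (0, 'c'), (2, 'a'), (2, 'c'), (4, 'c'), (5, 'c'), (1, '')]


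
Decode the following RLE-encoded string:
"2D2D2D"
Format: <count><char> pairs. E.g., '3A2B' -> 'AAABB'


Expanding each <count><char> pair:
  2D -> 'DD'
  2D -> 'DD'
  2D -> 'DD'

Decoded = DDDDDD


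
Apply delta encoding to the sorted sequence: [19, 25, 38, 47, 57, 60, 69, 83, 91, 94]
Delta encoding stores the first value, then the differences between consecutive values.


First value: 19
Deltas:
  25 - 19 = 6
  38 - 25 = 13
  47 - 38 = 9
  57 - 47 = 10
  60 - 57 = 3
  69 - 60 = 9
  83 - 69 = 14
  91 - 83 = 8
  94 - 91 = 3


Delta encoded: [19, 6, 13, 9, 10, 3, 9, 14, 8, 3]


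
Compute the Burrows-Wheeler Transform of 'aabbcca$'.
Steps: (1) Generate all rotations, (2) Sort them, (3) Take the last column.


Rotations (sorted):
  0: $aabbcca -> last char: a
  1: a$aabbcc -> last char: c
  2: aabbcca$ -> last char: $
  3: abbcca$a -> last char: a
  4: bbcca$aa -> last char: a
  5: bcca$aab -> last char: b
  6: ca$aabbc -> last char: c
  7: cca$aabb -> last char: b


BWT = ac$aabcb


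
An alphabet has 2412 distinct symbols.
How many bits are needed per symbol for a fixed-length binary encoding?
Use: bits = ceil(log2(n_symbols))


log2(2412) = 11.236
Bracket: 2^11 = 2048 < 2412 <= 2^12 = 4096
So ceil(log2(2412)) = 12

bits = ceil(log2(2412)) = ceil(11.236) = 12 bits


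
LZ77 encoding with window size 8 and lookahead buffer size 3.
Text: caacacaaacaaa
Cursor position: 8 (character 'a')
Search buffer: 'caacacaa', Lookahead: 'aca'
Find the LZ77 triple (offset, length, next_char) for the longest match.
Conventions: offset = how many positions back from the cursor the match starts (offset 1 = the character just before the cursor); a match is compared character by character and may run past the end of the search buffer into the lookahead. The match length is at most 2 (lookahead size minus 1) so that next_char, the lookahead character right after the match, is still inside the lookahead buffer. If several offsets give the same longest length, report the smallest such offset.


Try each offset into the search buffer:
  offset=1 (pos 7, char 'a'): match length 1
  offset=2 (pos 6, char 'a'): match length 1
  offset=3 (pos 5, char 'c'): match length 0
  offset=4 (pos 4, char 'a'): match length 2
  offset=5 (pos 3, char 'c'): match length 0
  offset=6 (pos 2, char 'a'): match length 2
  offset=7 (pos 1, char 'a'): match length 1
  offset=8 (pos 0, char 'c'): match length 0
Longest match has length 2, found at offsets 4, 6; take the smallest, offset 4.
next_char = character at position 8 + 2 = 10 -> 'a'

Best match: offset=4, length=2 (matching 'ac' starting at position 4)
LZ77 triple: (4, 2, 'a')


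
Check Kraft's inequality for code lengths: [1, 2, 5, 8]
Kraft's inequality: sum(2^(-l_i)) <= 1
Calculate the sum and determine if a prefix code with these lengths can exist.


Sum = 2^(-1) + 2^(-2) + 2^(-5) + 2^(-8)
    = 0.5 + 0.25 + 0.03125 + 0.00390625
    = 201/256 = 0.78515625
Since 0.78515625 <= 1, Kraft's inequality IS satisfied.
A prefix code with these lengths CAN exist.

Kraft sum = 0.78515625. Satisfied.


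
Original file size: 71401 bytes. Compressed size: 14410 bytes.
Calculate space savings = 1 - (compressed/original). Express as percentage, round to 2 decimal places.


ratio = compressed/original = 14410/71401 = 0.201818
savings = 1 - ratio = 1 - 0.201818 = 0.798182
as a percentage: 0.798182 * 100 = 79.82%

Space savings = 1 - 14410/71401 = 79.82%


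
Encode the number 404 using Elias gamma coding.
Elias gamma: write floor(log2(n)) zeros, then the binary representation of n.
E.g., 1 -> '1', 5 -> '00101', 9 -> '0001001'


num_bits = floor(log2(404)) + 1 = 9
leading_zeros = num_bits - 1 = 8
binary(404) = 110010100

Elias gamma(404) = '00000000' + '110010100' = 00000000110010100 (17 bits)


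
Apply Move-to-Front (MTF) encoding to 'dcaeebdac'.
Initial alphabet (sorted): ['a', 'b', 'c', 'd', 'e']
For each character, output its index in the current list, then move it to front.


MTF encoding:
'd': index 3 in ['a', 'b', 'c', 'd', 'e'] -> ['d', 'a', 'b', 'c', 'e']
'c': index 3 in ['d', 'a', 'b', 'c', 'e'] -> ['c', 'd', 'a', 'b', 'e']
'a': index 2 in ['c', 'd', 'a', 'b', 'e'] -> ['a', 'c', 'd', 'b', 'e']
'e': index 4 in ['a', 'c', 'd', 'b', 'e'] -> ['e', 'a', 'c', 'd', 'b']
'e': index 0 in ['e', 'a', 'c', 'd', 'b'] -> ['e', 'a', 'c', 'd', 'b']
'b': index 4 in ['e', 'a', 'c', 'd', 'b'] -> ['b', 'e', 'a', 'c', 'd']
'd': index 4 in ['b', 'e', 'a', 'c', 'd'] -> ['d', 'b', 'e', 'a', 'c']
'a': index 3 in ['d', 'b', 'e', 'a', 'c'] -> ['a', 'd', 'b', 'e', 'c']
'c': index 4 in ['a', 'd', 'b', 'e', 'c'] -> ['c', 'a', 'd', 'b', 'e']


Output: [3, 3, 2, 4, 0, 4, 4, 3, 4]
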